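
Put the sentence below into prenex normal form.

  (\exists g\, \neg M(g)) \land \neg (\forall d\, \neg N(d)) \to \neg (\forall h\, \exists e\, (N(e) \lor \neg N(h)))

Rewrite implications/biconditionals: A → B as ¬A ∨ B.
  \neg ((\exists g\, \neg M(g)) \land \neg (\forall d\, \neg N(d))) \lor \neg (\forall h\, \exists e\, (N(e) \lor \neg N(h)))
Move each ¬ inward, flipping quantifiers it crosses:
  (\forall g\, M(g)) \lor (\forall d\, \neg N(d)) \lor (\exists h\, \forall e\, (\neg N(e) \land N(h)))
All bound variables are already distinct, so no renaming is needed.
Extract every quantifier outward, since the variables are now distinct and don't occur free across branches:
  \forall g\, \forall d\, \exists h\, \forall e\, (M(g) \lor \neg N(d) \lor \neg N(e) \land N(h))

\forall g\, \forall d\, \exists h\, \forall e\, (M(g) \lor \neg N(d) \lor \neg N(e) \land N(h))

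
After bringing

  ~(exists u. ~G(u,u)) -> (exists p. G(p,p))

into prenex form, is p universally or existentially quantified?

Rewrite implications/biconditionals: A → B as ¬A ∨ B.
  ~~(exists u. ~G(u,u)) | (exists p. G(p,p))
Drive negations inward (¬∀x A ≡ ∃x ¬A, ¬∃x A ≡ ∀x ¬A, De Morgan for ∧/∨):
  (exists u. ~G(u,u)) | (exists p. G(p,p))
All bound variables are already distinct, so no renaming is needed.
Finally move all quantifiers to the prefix:
  exists u. exists p. (~G(u,u) | G(p,p))
The quantifier exists p sits under an even number of negations (counting the antecedent side of each →), so it remains existential.

existential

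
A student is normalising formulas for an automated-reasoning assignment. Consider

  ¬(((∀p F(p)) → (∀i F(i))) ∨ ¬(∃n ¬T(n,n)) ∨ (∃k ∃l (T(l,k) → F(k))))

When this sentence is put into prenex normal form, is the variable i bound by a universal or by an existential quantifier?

existential

Eliminate → and ↔ using ¬ and ∨.
  ¬(¬(∀p F(p)) ∨ (∀i F(i)) ∨ ¬(∃n ¬T(n,n)) ∨ (∃k ∃l (¬T(l,k) ∨ F(k))))
Push ¬ through the quantifiers and connectives to reach negation normal form:
  (∀p F(p)) ∧ (∃i ¬F(i)) ∧ (∃n ¬T(n,n)) ∧ (∀k ∀l (T(l,k) ∧ ¬F(k)))
All bound variables are already distinct, so no renaming is needed.
Pull the quantifiers to the front (each side's bound variable is not free in the other side):
  ∀p ∃i ∃n ∀k ∀l (F(p) ∧ ¬F(i) ∧ ¬T(n,n) ∧ T(l,k) ∧ ¬F(k))
The quantifier ∀i sits under an odd number of negations (counting the antecedent side of each →), so it flips to ∃i.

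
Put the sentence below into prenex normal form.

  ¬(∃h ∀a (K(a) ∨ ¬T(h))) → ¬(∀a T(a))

∃h ∀a ∃x (K(a) ∨ ¬T(h) ∨ ¬T(x))

Eliminate → and ↔ using ¬ and ∨.
  ¬¬(∃h ∀a (K(a) ∨ ¬T(h))) ∨ ¬(∀a T(a))
Drive negations inward (¬∀x A ≡ ∃x ¬A, ¬∃x A ≡ ∀x ¬A, De Morgan for ∧/∨):
  (∃h ∀a (K(a) ∨ ¬T(h))) ∨ (∃a ¬T(a))
Standardize variables apart so no two quantifiers bind the same name: a↦x.
  (∃h ∀a (K(a) ∨ ¬T(h))) ∨ (∃x ¬T(x))
Extract every quantifier outward, since the variables are now distinct and don't occur free across branches:
  ∃h ∀a ∃x (K(a) ∨ ¬T(h) ∨ ¬T(x))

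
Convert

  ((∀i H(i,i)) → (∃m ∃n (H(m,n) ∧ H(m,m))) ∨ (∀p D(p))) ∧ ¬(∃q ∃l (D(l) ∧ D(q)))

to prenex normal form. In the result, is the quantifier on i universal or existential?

existential

Rewrite implications/biconditionals: A → B as ¬A ∨ B.
  (¬(∀i H(i,i)) ∨ (∃m ∃n (H(m,n) ∧ H(m,m))) ∨ (∀p D(p))) ∧ ¬(∃q ∃l (D(l) ∧ D(q)))
Drive negations inward (¬∀x A ≡ ∃x ¬A, ¬∃x A ≡ ∀x ¬A, De Morgan for ∧/∨):
  ((∃i ¬H(i,i)) ∨ (∃m ∃n (H(m,n) ∧ H(m,m))) ∨ (∀p D(p))) ∧ (∀q ∀l (¬D(l) ∨ ¬D(q)))
Pull the quantifiers to the front (each side's bound variable is not free in the other side):
  ∃i ∃m ∃n ∀p ∀q ∀l ((¬H(i,i) ∨ H(m,n) ∧ H(m,m) ∨ D(p)) ∧ (¬D(l) ∨ ¬D(q)))
The quantifier ∀i sits under an odd number of negations (counting the antecedent side of each →), so it flips to ∃i.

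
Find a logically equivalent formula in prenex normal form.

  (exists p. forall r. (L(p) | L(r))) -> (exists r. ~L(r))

First replace A → B with ¬A ∨ B.
  ~(exists p. forall r. (L(p) | L(r))) | (exists r. ~L(r))
Push ¬ through the quantifiers and connectives to reach negation normal form:
  (forall p. exists r. (~L(p) & ~L(r))) | (exists r. ~L(r))
Give each quantifier a distinct variable: r↦z1.
  (forall p. exists r. (~L(p) & ~L(r))) | (exists z1. ~L(z1))
Finally move all quantifiers to the prefix:
  forall p. exists r. exists z1. (~L(p) & ~L(r) | ~L(z1))

forall p. exists r. exists z1. (~L(p) & ~L(r) | ~L(z1))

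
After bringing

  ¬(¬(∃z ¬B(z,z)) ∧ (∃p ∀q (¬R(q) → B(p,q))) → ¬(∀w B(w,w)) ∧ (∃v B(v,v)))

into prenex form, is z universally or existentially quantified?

Eliminate → and ↔ using ¬ and ∨.
  ¬(¬(¬(∃z ¬B(z,z)) ∧ (∃p ∀q (¬¬R(q) ∨ B(p,q)))) ∨ ¬(∀w B(w,w)) ∧ (∃v B(v,v)))
Push ¬ through the quantifiers and connectives to reach negation normal form:
  (∀z B(z,z)) ∧ (∃p ∀q (R(q) ∨ B(p,q))) ∧ ((∀w B(w,w)) ∨ (∀v ¬B(v,v)))
Finally move all quantifiers to the prefix:
  ∀z ∃p ∀q ∀w ∀v (B(z,z) ∧ (R(q) ∨ B(p,q)) ∧ (B(w,w) ∨ ¬B(v,v)))
The quantifier ∃z sits under an odd number of negations (counting the antecedent side of each →), so it flips to ∀z.

universal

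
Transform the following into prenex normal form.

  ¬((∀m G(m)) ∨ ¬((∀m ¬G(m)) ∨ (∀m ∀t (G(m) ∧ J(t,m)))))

∃m ∀c ∀b ∀t (¬G(m) ∧ (¬G(c) ∨ G(b) ∧ J(t,b)))

Move each ¬ inward, flipping quantifiers it crosses:
  (∃m ¬G(m)) ∧ ((∀m ¬G(m)) ∨ (∀m ∀t (G(m) ∧ J(t,m))))
Give each quantifier a distinct variable: m↦c, m↦b.
  (∃m ¬G(m)) ∧ ((∀c ¬G(c)) ∨ (∀b ∀t (G(b) ∧ J(t,b))))
Pull the quantifiers to the front (each side's bound variable is not free in the other side):
  ∃m ∀c ∀b ∀t (¬G(m) ∧ (¬G(c) ∨ G(b) ∧ J(t,b)))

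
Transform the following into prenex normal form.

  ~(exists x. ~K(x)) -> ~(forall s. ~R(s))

exists x. exists s. (~K(x) | R(s))

Eliminate → and ↔ using ¬ and ∨.
  ~~(exists x. ~K(x)) | ~(forall s. ~R(s))
Push ¬ through the quantifiers and connectives to reach negation normal form:
  (exists x. ~K(x)) | (exists s. R(s))
Finally move all quantifiers to the prefix:
  exists x. exists s. (~K(x) | R(s))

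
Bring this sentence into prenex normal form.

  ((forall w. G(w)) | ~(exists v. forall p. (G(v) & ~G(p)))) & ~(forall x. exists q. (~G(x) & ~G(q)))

forall w. forall v. exists p. exists x. forall q. ((G(w) | ~G(v) | G(p)) & (G(x) | G(q)))

Drive negations inward (¬∀x A ≡ ∃x ¬A, ¬∃x A ≡ ∀x ¬A, De Morgan for ∧/∨):
  ((forall w. G(w)) | (forall v. exists p. (~G(v) | G(p)))) & (exists x. forall q. (G(x) | G(q)))
All bound variables are already distinct, so no renaming is needed.
Extract every quantifier outward, since the variables are now distinct and don't occur free across branches:
  forall w. forall v. exists p. exists x. forall q. ((G(w) | ~G(v) | G(p)) & (G(x) | G(q)))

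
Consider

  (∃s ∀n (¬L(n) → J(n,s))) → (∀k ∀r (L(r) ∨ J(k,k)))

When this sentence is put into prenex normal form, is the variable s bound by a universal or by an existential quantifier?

Eliminate → and ↔ using ¬ and ∨.
  ¬(∃s ∀n (¬¬L(n) ∨ J(n,s))) ∨ (∀k ∀r (L(r) ∨ J(k,k)))
Drive negations inward (¬∀x A ≡ ∃x ¬A, ¬∃x A ≡ ∀x ¬A, De Morgan for ∧/∨):
  (∀s ∃n (¬L(n) ∧ ¬J(n,s))) ∨ (∀k ∀r (L(r) ∨ J(k,k)))
All bound variables are already distinct, so no renaming is needed.
Pull the quantifiers to the front (each side's bound variable is not free in the other side):
  ∀s ∃n ∀k ∀r (¬L(n) ∧ ¬J(n,s) ∨ L(r) ∨ J(k,k))
The quantifier ∃s sits under an odd number of negations (counting the antecedent side of each →), so it flips to ∀s.

universal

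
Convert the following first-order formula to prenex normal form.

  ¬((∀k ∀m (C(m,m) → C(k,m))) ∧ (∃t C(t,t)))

∃k ∃m ∀t (C(m,m) ∧ ¬C(k,m) ∨ ¬C(t,t))

Rewrite implications/biconditionals: A → B as ¬A ∨ B.
  ¬((∀k ∀m (¬C(m,m) ∨ C(k,m))) ∧ (∃t C(t,t)))
Push ¬ through the quantifiers and connectives to reach negation normal form:
  (∃k ∃m (C(m,m) ∧ ¬C(k,m))) ∨ (∀t ¬C(t,t))
All bound variables are already distinct, so no renaming is needed.
Finally move all quantifiers to the prefix:
  ∃k ∃m ∀t (C(m,m) ∧ ¬C(k,m) ∨ ¬C(t,t))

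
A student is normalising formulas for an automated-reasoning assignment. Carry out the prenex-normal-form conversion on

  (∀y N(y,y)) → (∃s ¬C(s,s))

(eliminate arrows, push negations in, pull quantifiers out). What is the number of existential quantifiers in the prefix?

2

Rewrite implications/biconditionals: A → B as ¬A ∨ B.
  ¬(∀y N(y,y)) ∨ (∃s ¬C(s,s))
Push ¬ through the quantifiers and connectives to reach negation normal form:
  (∃y ¬N(y,y)) ∨ (∃s ¬C(s,s))
Pull the quantifiers to the front (each side's bound variable is not free in the other side):
  ∃y ∃s (¬N(y,y) ∨ ¬C(s,s))
The prefix is ∃y ∃s: 0 universal, 2 existential.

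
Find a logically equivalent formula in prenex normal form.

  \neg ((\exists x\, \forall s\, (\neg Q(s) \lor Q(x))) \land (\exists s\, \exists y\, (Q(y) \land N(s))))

Move each ¬ inward, flipping quantifiers it crosses:
  (\forall x\, \exists s\, (Q(s) \land \neg Q(x))) \lor (\forall s\, \forall y\, (\neg Q(y) \lor \neg N(s)))
Standardize variables apart so no two quantifiers bind the same name: s↦z1.
  (\forall x\, \exists s\, (Q(s) \land \neg Q(x))) \lor (\forall z1\, \forall y\, (\neg Q(y) \lor \neg N(z1)))
Extract every quantifier outward, since the variables are now distinct and don't occur free across branches:
  \forall x\, \exists s\, \forall z1\, \forall y\, (Q(s) \land \neg Q(x) \lor \neg Q(y) \lor \neg N(z1))

\forall x\, \exists s\, \forall z1\, \forall y\, (Q(s) \land \neg Q(x) \lor \neg Q(y) \lor \neg N(z1))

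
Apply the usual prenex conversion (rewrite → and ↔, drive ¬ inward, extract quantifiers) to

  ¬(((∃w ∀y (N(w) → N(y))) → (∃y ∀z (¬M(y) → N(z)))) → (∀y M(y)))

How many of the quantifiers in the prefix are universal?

Rewrite implications/biconditionals: A → B as ¬A ∨ B.
  ¬(¬(¬(∃w ∀y (¬N(w) ∨ N(y))) ∨ (∃y ∀z (¬¬M(y) ∨ N(z)))) ∨ (∀y M(y)))
Drive negations inward (¬∀x A ≡ ∃x ¬A, ¬∃x A ≡ ∀x ¬A, De Morgan for ∧/∨):
  ((∀w ∃y (N(w) ∧ ¬N(y))) ∨ (∃y ∀z (M(y) ∨ N(z)))) ∧ (∃y ¬M(y))
Standardize variables apart so no two quantifiers bind the same name: y↦v1, y↦v.
  ((∀w ∃y (N(w) ∧ ¬N(y))) ∨ (∃v1 ∀z (M(v1) ∨ N(z)))) ∧ (∃v ¬M(v))
Finally move all quantifiers to the prefix:
  ∀w ∃y ∃v1 ∀z ∃v ((N(w) ∧ ¬N(y) ∨ M(v1) ∨ N(z)) ∧ ¬M(v))
The prefix is ∀w ∃y ∃v1 ∀z ∃v: 2 universal, 3 existential.

2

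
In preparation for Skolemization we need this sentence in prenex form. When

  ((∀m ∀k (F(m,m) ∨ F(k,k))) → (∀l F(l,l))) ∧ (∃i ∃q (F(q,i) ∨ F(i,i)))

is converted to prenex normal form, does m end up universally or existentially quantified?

Rewrite implications/biconditionals: A → B as ¬A ∨ B.
  (¬(∀m ∀k (F(m,m) ∨ F(k,k))) ∨ (∀l F(l,l))) ∧ (∃i ∃q (F(q,i) ∨ F(i,i)))
Push ¬ through the quantifiers and connectives to reach negation normal form:
  ((∃m ∃k (¬F(m,m) ∧ ¬F(k,k))) ∨ (∀l F(l,l))) ∧ (∃i ∃q (F(q,i) ∨ F(i,i)))
All bound variables are already distinct, so no renaming is needed.
Extract every quantifier outward, since the variables are now distinct and don't occur free across branches:
  ∃m ∃k ∀l ∃i ∃q ((¬F(m,m) ∧ ¬F(k,k) ∨ F(l,l)) ∧ (F(q,i) ∨ F(i,i)))
The quantifier ∀m sits under an odd number of negations (counting the antecedent side of each →), so it flips to ∃m.

existential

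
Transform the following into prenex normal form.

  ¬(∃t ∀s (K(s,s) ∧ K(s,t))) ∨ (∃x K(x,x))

Drive negations inward (¬∀x A ≡ ∃x ¬A, ¬∃x A ≡ ∀x ¬A, De Morgan for ∧/∨):
  (∀t ∃s (¬K(s,s) ∨ ¬K(s,t))) ∨ (∃x K(x,x))
Finally move all quantifiers to the prefix:
  ∀t ∃s ∃x (¬K(s,s) ∨ ¬K(s,t) ∨ K(x,x))

∀t ∃s ∃x (¬K(s,s) ∨ ¬K(s,t) ∨ K(x,x))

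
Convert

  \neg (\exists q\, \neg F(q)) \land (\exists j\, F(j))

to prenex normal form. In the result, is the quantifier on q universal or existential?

universal

Push ¬ through the quantifiers and connectives to reach negation normal form:
  (\forall q\, F(q)) \land (\exists j\, F(j))
Extract every quantifier outward, since the variables are now distinct and don't occur free across branches:
  \forall q\, \exists j\, (F(q) \land F(j))
The quantifier \exists q sits under an odd number of negations, so it flips to \forall q.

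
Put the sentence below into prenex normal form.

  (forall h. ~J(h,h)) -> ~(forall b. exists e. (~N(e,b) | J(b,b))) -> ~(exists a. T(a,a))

exists h. forall b. exists e. forall a. (J(h,h) | ~N(e,b) | J(b,b) | ~T(a,a))

Eliminate → and ↔ using ¬ and ∨.
  ~(forall h. ~J(h,h)) | ~~(forall b. exists e. (~N(e,b) | J(b,b))) | ~(exists a. T(a,a))
Push ¬ through the quantifiers and connectives to reach negation normal form:
  (exists h. J(h,h)) | (forall b. exists e. (~N(e,b) | J(b,b))) | (forall a. ~T(a,a))
All bound variables are already distinct, so no renaming is needed.
Finally move all quantifiers to the prefix:
  exists h. forall b. exists e. forall a. (J(h,h) | ~N(e,b) | J(b,b) | ~T(a,a))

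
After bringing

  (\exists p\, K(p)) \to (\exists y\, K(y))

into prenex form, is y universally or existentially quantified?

existential

Eliminate → and ↔ using ¬ and ∨.
  \neg (\exists p\, K(p)) \lor (\exists y\, K(y))
Drive negations inward (¬∀x A ≡ ∃x ¬A, ¬∃x A ≡ ∀x ¬A, De Morgan for ∧/∨):
  (\forall p\, \neg K(p)) \lor (\exists y\, K(y))
All bound variables are already distinct, so no renaming is needed.
Finally move all quantifiers to the prefix:
  \forall p\, \exists y\, (\neg K(p) \lor K(y))
The quantifier \exists y sits under an even number of negations (counting the antecedent side of each →), so it remains existential.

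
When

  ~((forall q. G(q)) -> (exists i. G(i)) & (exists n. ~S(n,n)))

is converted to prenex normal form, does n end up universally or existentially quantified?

Eliminate → and ↔ using ¬ and ∨.
  ~(~(forall q. G(q)) | (exists i. G(i)) & (exists n. ~S(n,n)))
Drive negations inward (¬∀x A ≡ ∃x ¬A, ¬∃x A ≡ ∀x ¬A, De Morgan for ∧/∨):
  (forall q. G(q)) & ((forall i. ~G(i)) | (forall n. S(n,n)))
All bound variables are already distinct, so no renaming is needed.
Finally move all quantifiers to the prefix:
  forall q. forall i. forall n. (G(q) & (~G(i) | S(n,n)))
The quantifier exists n sits under an odd number of negations (counting the antecedent side of each →), so it flips to forall n.

universal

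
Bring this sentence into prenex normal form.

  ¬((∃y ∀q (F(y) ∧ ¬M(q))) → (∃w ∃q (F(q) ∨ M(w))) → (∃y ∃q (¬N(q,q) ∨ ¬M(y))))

∃y ∀q ∃w ∃v1 ∀w1 ∀c (F(y) ∧ ¬M(q) ∧ (F(v1) ∨ M(w)) ∧ N(c,c) ∧ M(w1))

Eliminate → and ↔ using ¬ and ∨.
  ¬(¬(∃y ∀q (F(y) ∧ ¬M(q))) ∨ ¬(∃w ∃q (F(q) ∨ M(w))) ∨ (∃y ∃q (¬N(q,q) ∨ ¬M(y))))
Move each ¬ inward, flipping quantifiers it crosses:
  (∃y ∀q (F(y) ∧ ¬M(q))) ∧ (∃w ∃q (F(q) ∨ M(w))) ∧ (∀y ∀q (N(q,q) ∧ M(y)))
Rename bound variables to avoid capture: q↦v1, y↦w1, q↦c.
  (∃y ∀q (F(y) ∧ ¬M(q))) ∧ (∃w ∃v1 (F(v1) ∨ M(w))) ∧ (∀w1 ∀c (N(c,c) ∧ M(w1)))
Extract every quantifier outward, since the variables are now distinct and don't occur free across branches:
  ∃y ∀q ∃w ∃v1 ∀w1 ∀c (F(y) ∧ ¬M(q) ∧ (F(v1) ∨ M(w)) ∧ N(c,c) ∧ M(w1))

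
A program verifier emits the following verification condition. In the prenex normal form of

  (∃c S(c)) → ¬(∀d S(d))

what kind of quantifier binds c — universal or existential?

universal

First replace A → B with ¬A ∨ B.
  ¬(∃c S(c)) ∨ ¬(∀d S(d))
Drive negations inward (¬∀x A ≡ ∃x ¬A, ¬∃x A ≡ ∀x ¬A, De Morgan for ∧/∨):
  (∀c ¬S(c)) ∨ (∃d ¬S(d))
All bound variables are already distinct, so no renaming is needed.
Finally move all quantifiers to the prefix:
  ∀c ∃d (¬S(c) ∨ ¬S(d))
The quantifier ∃c sits under an odd number of negations (counting the antecedent side of each →), so it flips to ∀c.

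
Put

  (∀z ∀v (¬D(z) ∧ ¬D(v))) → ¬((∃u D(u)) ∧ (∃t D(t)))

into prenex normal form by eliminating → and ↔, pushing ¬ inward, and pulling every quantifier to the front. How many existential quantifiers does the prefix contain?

Rewrite implications/biconditionals: A → B as ¬A ∨ B.
  ¬(∀z ∀v (¬D(z) ∧ ¬D(v))) ∨ ¬((∃u D(u)) ∧ (∃t D(t)))
Push ¬ through the quantifiers and connectives to reach negation normal form:
  (∃z ∃v (D(z) ∨ D(v))) ∨ (∀u ¬D(u)) ∨ (∀t ¬D(t))
Finally move all quantifiers to the prefix:
  ∃z ∃v ∀u ∀t (D(z) ∨ D(v) ∨ ¬D(u) ∨ ¬D(t))
The prefix is ∃z ∃v ∀u ∀t: 2 universal, 2 existential.

2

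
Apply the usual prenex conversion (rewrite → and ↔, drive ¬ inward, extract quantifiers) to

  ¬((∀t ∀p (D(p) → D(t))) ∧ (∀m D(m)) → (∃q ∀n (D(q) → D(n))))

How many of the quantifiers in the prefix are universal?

First replace A → B with ¬A ∨ B.
  ¬(¬((∀t ∀p (¬D(p) ∨ D(t))) ∧ (∀m D(m))) ∨ (∃q ∀n (¬D(q) ∨ D(n))))
Move each ¬ inward, flipping quantifiers it crosses:
  (∀t ∀p (¬D(p) ∨ D(t))) ∧ (∀m D(m)) ∧ (∀q ∃n (D(q) ∧ ¬D(n)))
Pull the quantifiers to the front (each side's bound variable is not free in the other side):
  ∀t ∀p ∀m ∀q ∃n ((¬D(p) ∨ D(t)) ∧ D(m) ∧ D(q) ∧ ¬D(n))
The prefix is ∀t ∀p ∀m ∀q ∃n: 4 universal, 1 existential.

4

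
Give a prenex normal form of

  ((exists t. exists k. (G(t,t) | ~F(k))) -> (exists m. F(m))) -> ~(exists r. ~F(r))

First replace A → B with ¬A ∨ B.
  ~(~(exists t. exists k. (G(t,t) | ~F(k))) | (exists m. F(m))) | ~(exists r. ~F(r))
Push ¬ through the quantifiers and connectives to reach negation normal form:
  (exists t. exists k. (G(t,t) | ~F(k))) & (forall m. ~F(m)) | (forall r. F(r))
Pull the quantifiers to the front (each side's bound variable is not free in the other side):
  exists t. exists k. forall m. forall r. ((G(t,t) | ~F(k)) & ~F(m) | F(r))

exists t. exists k. forall m. forall r. ((G(t,t) | ~F(k)) & ~F(m) | F(r))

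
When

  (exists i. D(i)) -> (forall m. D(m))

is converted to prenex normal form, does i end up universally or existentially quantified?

universal

Eliminate → and ↔ using ¬ and ∨.
  ~(exists i. D(i)) | (forall m. D(m))
Push ¬ through the quantifiers and connectives to reach negation normal form:
  (forall i. ~D(i)) | (forall m. D(m))
All bound variables are already distinct, so no renaming is needed.
Pull the quantifiers to the front (each side's bound variable is not free in the other side):
  forall i. forall m. (~D(i) | D(m))
The quantifier exists i sits under an odd number of negations (counting the antecedent side of each →), so it flips to forall i.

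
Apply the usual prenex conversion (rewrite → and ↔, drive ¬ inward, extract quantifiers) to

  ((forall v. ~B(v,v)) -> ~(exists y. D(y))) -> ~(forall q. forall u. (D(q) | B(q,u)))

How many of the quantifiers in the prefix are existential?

3

First replace A → B with ¬A ∨ B.
  ~(~(forall v. ~B(v,v)) | ~(exists y. D(y))) | ~(forall q. forall u. (D(q) | B(q,u)))
Push ¬ through the quantifiers and connectives to reach negation normal form:
  (forall v. ~B(v,v)) & (exists y. D(y)) | (exists q. exists u. (~D(q) & ~B(q,u)))
Pull the quantifiers to the front (each side's bound variable is not free in the other side):
  forall v. exists y. exists q. exists u. (~B(v,v) & D(y) | ~D(q) & ~B(q,u))
The prefix is forall v exists y exists q exists u: 1 universal, 3 existential.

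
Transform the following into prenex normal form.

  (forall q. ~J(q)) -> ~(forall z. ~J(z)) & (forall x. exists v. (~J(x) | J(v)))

exists q. exists z. forall x. exists v. (J(q) | J(z) & (~J(x) | J(v)))

Eliminate → and ↔ using ¬ and ∨.
  ~(forall q. ~J(q)) | ~(forall z. ~J(z)) & (forall x. exists v. (~J(x) | J(v)))
Move each ¬ inward, flipping quantifiers it crosses:
  (exists q. J(q)) | (exists z. J(z)) & (forall x. exists v. (~J(x) | J(v)))
All bound variables are already distinct, so no renaming is needed.
Finally move all quantifiers to the prefix:
  exists q. exists z. forall x. exists v. (J(q) | J(z) & (~J(x) | J(v)))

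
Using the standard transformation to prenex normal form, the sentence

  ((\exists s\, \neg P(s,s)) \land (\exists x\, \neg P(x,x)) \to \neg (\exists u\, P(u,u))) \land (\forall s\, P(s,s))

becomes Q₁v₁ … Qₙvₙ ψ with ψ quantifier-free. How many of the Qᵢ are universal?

First replace A → B with ¬A ∨ B.
  (\neg ((\exists s\, \neg P(s,s)) \land (\exists x\, \neg P(x,x))) \lor \neg (\exists u\, P(u,u))) \land (\forall s\, P(s,s))
Drive negations inward (¬∀x A ≡ ∃x ¬A, ¬∃x A ≡ ∀x ¬A, De Morgan for ∧/∨):
  ((\forall s\, P(s,s)) \lor (\forall x\, P(x,x)) \lor (\forall u\, \neg P(u,u))) \land (\forall s\, P(s,s))
Give each quantifier a distinct variable: s↦z.
  ((\forall s\, P(s,s)) \lor (\forall x\, P(x,x)) \lor (\forall u\, \neg P(u,u))) \land (\forall z\, P(z,z))
Pull the quantifiers to the front (each side's bound variable is not free in the other side):
  \forall s\, \forall x\, \forall u\, \forall z\, ((P(s,s) \lor P(x,x) \lor \neg P(u,u)) \land P(z,z))
The prefix is \forall s \forall x \forall u \forall z: 4 universal, 0 existential.

4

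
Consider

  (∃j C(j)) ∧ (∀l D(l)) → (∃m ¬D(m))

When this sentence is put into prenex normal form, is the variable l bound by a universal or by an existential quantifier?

existential

Eliminate → and ↔ using ¬ and ∨.
  ¬((∃j C(j)) ∧ (∀l D(l))) ∨ (∃m ¬D(m))
Drive negations inward (¬∀x A ≡ ∃x ¬A, ¬∃x A ≡ ∀x ¬A, De Morgan for ∧/∨):
  (∀j ¬C(j)) ∨ (∃l ¬D(l)) ∨ (∃m ¬D(m))
All bound variables are already distinct, so no renaming is needed.
Pull the quantifiers to the front (each side's bound variable is not free in the other side):
  ∀j ∃l ∃m (¬C(j) ∨ ¬D(l) ∨ ¬D(m))
The quantifier ∀l sits under an odd number of negations (counting the antecedent side of each →), so it flips to ∃l.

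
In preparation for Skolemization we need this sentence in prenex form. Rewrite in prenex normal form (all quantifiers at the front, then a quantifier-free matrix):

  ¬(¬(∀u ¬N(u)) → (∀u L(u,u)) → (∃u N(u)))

Eliminate → and ↔ using ¬ and ∨.
  ¬(¬¬(∀u ¬N(u)) ∨ ¬(∀u L(u,u)) ∨ (∃u N(u)))
Drive negations inward (¬∀x A ≡ ∃x ¬A, ¬∃x A ≡ ∀x ¬A, De Morgan for ∧/∨):
  (∃u N(u)) ∧ (∀u L(u,u)) ∧ (∀u ¬N(u))
Standardize variables apart so no two quantifiers bind the same name: u↦x1, u↦y.
  (∃u N(u)) ∧ (∀x1 L(x1,x1)) ∧ (∀y ¬N(y))
Extract every quantifier outward, since the variables are now distinct and don't occur free across branches:
  ∃u ∀x1 ∀y (N(u) ∧ L(x1,x1) ∧ ¬N(y))

∃u ∀x1 ∀y (N(u) ∧ L(x1,x1) ∧ ¬N(y))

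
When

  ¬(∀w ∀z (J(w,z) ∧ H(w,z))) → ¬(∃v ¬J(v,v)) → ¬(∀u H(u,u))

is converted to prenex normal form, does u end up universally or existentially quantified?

existential

Rewrite implications/biconditionals: A → B as ¬A ∨ B.
  ¬¬(∀w ∀z (J(w,z) ∧ H(w,z))) ∨ ¬¬(∃v ¬J(v,v)) ∨ ¬(∀u H(u,u))
Drive negations inward (¬∀x A ≡ ∃x ¬A, ¬∃x A ≡ ∀x ¬A, De Morgan for ∧/∨):
  (∀w ∀z (J(w,z) ∧ H(w,z))) ∨ (∃v ¬J(v,v)) ∨ (∃u ¬H(u,u))
Pull the quantifiers to the front (each side's bound variable is not free in the other side):
  ∀w ∀z ∃v ∃u (J(w,z) ∧ H(w,z) ∨ ¬J(v,v) ∨ ¬H(u,u))
The quantifier ∀u sits under an odd number of negations (counting the antecedent side of each →), so it flips to ∃u.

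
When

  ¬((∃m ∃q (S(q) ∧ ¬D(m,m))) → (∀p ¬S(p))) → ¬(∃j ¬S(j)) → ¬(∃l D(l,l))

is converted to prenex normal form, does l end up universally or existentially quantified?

Rewrite implications/biconditionals: A → B as ¬A ∨ B.
  ¬¬(¬(∃m ∃q (S(q) ∧ ¬D(m,m))) ∨ (∀p ¬S(p))) ∨ ¬¬(∃j ¬S(j)) ∨ ¬(∃l D(l,l))
Push ¬ through the quantifiers and connectives to reach negation normal form:
  (∀m ∀q (¬S(q) ∨ D(m,m))) ∨ (∀p ¬S(p)) ∨ (∃j ¬S(j)) ∨ (∀l ¬D(l,l))
All bound variables are already distinct, so no renaming is needed.
Finally move all quantifiers to the prefix:
  ∀m ∀q ∀p ∃j ∀l (¬S(q) ∨ D(m,m) ∨ ¬S(p) ∨ ¬S(j) ∨ ¬D(l,l))
The quantifier ∃l sits under an odd number of negations (counting the antecedent side of each →), so it flips to ∀l.

universal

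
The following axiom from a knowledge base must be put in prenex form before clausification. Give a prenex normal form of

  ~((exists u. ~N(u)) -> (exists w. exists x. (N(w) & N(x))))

Rewrite implications/biconditionals: A → B as ¬A ∨ B.
  ~(~(exists u. ~N(u)) | (exists w. exists x. (N(w) & N(x))))
Move each ¬ inward, flipping quantifiers it crosses:
  (exists u. ~N(u)) & (forall w. forall x. (~N(w) | ~N(x)))
All bound variables are already distinct, so no renaming is needed.
Extract every quantifier outward, since the variables are now distinct and don't occur free across branches:
  exists u. forall w. forall x. (~N(u) & (~N(w) | ~N(x)))

exists u. forall w. forall x. (~N(u) & (~N(w) | ~N(x)))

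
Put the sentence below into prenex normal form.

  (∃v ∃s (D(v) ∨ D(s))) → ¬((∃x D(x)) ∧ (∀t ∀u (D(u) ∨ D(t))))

First replace A → B with ¬A ∨ B.
  ¬(∃v ∃s (D(v) ∨ D(s))) ∨ ¬((∃x D(x)) ∧ (∀t ∀u (D(u) ∨ D(t))))
Drive negations inward (¬∀x A ≡ ∃x ¬A, ¬∃x A ≡ ∀x ¬A, De Morgan for ∧/∨):
  (∀v ∀s (¬D(v) ∧ ¬D(s))) ∨ (∀x ¬D(x)) ∨ (∃t ∃u (¬D(u) ∧ ¬D(t)))
All bound variables are already distinct, so no renaming is needed.
Finally move all quantifiers to the prefix:
  ∀v ∀s ∀x ∃t ∃u (¬D(v) ∧ ¬D(s) ∨ ¬D(x) ∨ ¬D(u) ∧ ¬D(t))

∀v ∀s ∀x ∃t ∃u (¬D(v) ∧ ¬D(s) ∨ ¬D(x) ∨ ¬D(u) ∧ ¬D(t))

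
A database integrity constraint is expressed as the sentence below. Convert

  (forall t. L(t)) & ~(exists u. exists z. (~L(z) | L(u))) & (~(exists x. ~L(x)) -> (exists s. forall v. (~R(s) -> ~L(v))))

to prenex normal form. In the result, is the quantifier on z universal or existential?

universal

First replace A → B with ¬A ∨ B.
  (forall t. L(t)) & ~(exists u. exists z. (~L(z) | L(u))) & (~~(exists x. ~L(x)) | (exists s. forall v. (~~R(s) | ~L(v))))
Move each ¬ inward, flipping quantifiers it crosses:
  (forall t. L(t)) & (forall u. forall z. (L(z) & ~L(u))) & ((exists x. ~L(x)) | (exists s. forall v. (R(s) | ~L(v))))
All bound variables are already distinct, so no renaming is needed.
Extract every quantifier outward, since the variables are now distinct and don't occur free across branches:
  forall t. forall u. forall z. exists x. exists s. forall v. (L(t) & L(z) & ~L(u) & (~L(x) | R(s) | ~L(v)))
The quantifier exists z sits under an odd number of negations (counting the antecedent side of each →), so it flips to forall z.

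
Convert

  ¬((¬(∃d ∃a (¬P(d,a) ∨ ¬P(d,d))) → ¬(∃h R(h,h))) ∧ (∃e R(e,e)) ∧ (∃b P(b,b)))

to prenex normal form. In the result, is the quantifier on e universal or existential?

First replace A → B with ¬A ∨ B.
  ¬((¬¬(∃d ∃a (¬P(d,a) ∨ ¬P(d,d))) ∨ ¬(∃h R(h,h))) ∧ (∃e R(e,e)) ∧ (∃b P(b,b)))
Drive negations inward (¬∀x A ≡ ∃x ¬A, ¬∃x A ≡ ∀x ¬A, De Morgan for ∧/∨):
  (∀d ∀a (P(d,a) ∧ P(d,d))) ∧ (∃h R(h,h)) ∨ (∀e ¬R(e,e)) ∨ (∀b ¬P(b,b))
Extract every quantifier outward, since the variables are now distinct and don't occur free across branches:
  ∀d ∀a ∃h ∀e ∀b (P(d,a) ∧ P(d,d) ∧ R(h,h) ∨ ¬R(e,e) ∨ ¬P(b,b))
The quantifier ∃e sits under an odd number of negations (counting the antecedent side of each →), so it flips to ∀e.

universal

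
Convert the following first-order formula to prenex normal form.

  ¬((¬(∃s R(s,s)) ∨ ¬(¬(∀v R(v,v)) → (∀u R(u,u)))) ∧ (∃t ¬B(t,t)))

∃s ∀v ∀u ∀t (R(s,s) ∧ (R(v,v) ∨ R(u,u)) ∨ B(t,t))

First replace A → B with ¬A ∨ B.
  ¬((¬(∃s R(s,s)) ∨ ¬(¬¬(∀v R(v,v)) ∨ (∀u R(u,u)))) ∧ (∃t ¬B(t,t)))
Drive negations inward (¬∀x A ≡ ∃x ¬A, ¬∃x A ≡ ∀x ¬A, De Morgan for ∧/∨):
  (∃s R(s,s)) ∧ ((∀v R(v,v)) ∨ (∀u R(u,u))) ∨ (∀t B(t,t))
All bound variables are already distinct, so no renaming is needed.
Pull the quantifiers to the front (each side's bound variable is not free in the other side):
  ∃s ∀v ∀u ∀t (R(s,s) ∧ (R(v,v) ∨ R(u,u)) ∨ B(t,t))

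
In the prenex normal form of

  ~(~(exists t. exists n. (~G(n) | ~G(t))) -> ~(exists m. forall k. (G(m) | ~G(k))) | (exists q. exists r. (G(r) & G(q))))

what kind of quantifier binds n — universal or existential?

universal

First replace A → B with ¬A ∨ B.
  ~(~~(exists t. exists n. (~G(n) | ~G(t))) | ~(exists m. forall k. (G(m) | ~G(k))) | (exists q. exists r. (G(r) & G(q))))
Drive negations inward (¬∀x A ≡ ∃x ¬A, ¬∃x A ≡ ∀x ¬A, De Morgan for ∧/∨):
  (forall t. forall n. (G(n) & G(t))) & (exists m. forall k. (G(m) | ~G(k))) & (forall q. forall r. (~G(r) | ~G(q)))
Pull the quantifiers to the front (each side's bound variable is not free in the other side):
  forall t. forall n. exists m. forall k. forall q. forall r. (G(n) & G(t) & (G(m) | ~G(k)) & (~G(r) | ~G(q)))
The quantifier exists n sits under an odd number of negations (counting the antecedent side of each →), so it flips to forall n.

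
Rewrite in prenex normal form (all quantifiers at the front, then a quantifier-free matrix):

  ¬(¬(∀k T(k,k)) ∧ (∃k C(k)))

Drive negations inward (¬∀x A ≡ ∃x ¬A, ¬∃x A ≡ ∀x ¬A, De Morgan for ∧/∨):
  (∀k T(k,k)) ∨ (∀k ¬C(k))
Standardize variables apart so no two quantifiers bind the same name: k↦t.
  (∀k T(k,k)) ∨ (∀t ¬C(t))
Finally move all quantifiers to the prefix:
  ∀k ∀t (T(k,k) ∨ ¬C(t))

∀k ∀t (T(k,k) ∨ ¬C(t))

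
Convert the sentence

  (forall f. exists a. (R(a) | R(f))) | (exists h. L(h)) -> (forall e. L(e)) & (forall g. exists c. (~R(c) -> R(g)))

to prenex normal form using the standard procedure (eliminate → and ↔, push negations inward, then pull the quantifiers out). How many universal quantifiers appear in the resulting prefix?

4

First replace A → B with ¬A ∨ B.
  ~((forall f. exists a. (R(a) | R(f))) | (exists h. L(h))) | (forall e. L(e)) & (forall g. exists c. (~~R(c) | R(g)))
Move each ¬ inward, flipping quantifiers it crosses:
  (exists f. forall a. (~R(a) & ~R(f))) & (forall h. ~L(h)) | (forall e. L(e)) & (forall g. exists c. (R(c) | R(g)))
All bound variables are already distinct, so no renaming is needed.
Pull the quantifiers to the front (each side's bound variable is not free in the other side):
  exists f. forall a. forall h. forall e. forall g. exists c. (~R(a) & ~R(f) & ~L(h) | L(e) & (R(c) | R(g)))
The prefix is exists f forall a forall h forall e forall g exists c: 4 universal, 2 existential.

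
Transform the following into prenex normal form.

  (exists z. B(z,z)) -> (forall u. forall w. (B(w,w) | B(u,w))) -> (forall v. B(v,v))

First replace A → B with ¬A ∨ B.
  ~(exists z. B(z,z)) | ~(forall u. forall w. (B(w,w) | B(u,w))) | (forall v. B(v,v))
Move each ¬ inward, flipping quantifiers it crosses:
  (forall z. ~B(z,z)) | (exists u. exists w. (~B(w,w) & ~B(u,w))) | (forall v. B(v,v))
Finally move all quantifiers to the prefix:
  forall z. exists u. exists w. forall v. (~B(z,z) | ~B(w,w) & ~B(u,w) | B(v,v))

forall z. exists u. exists w. forall v. (~B(z,z) | ~B(w,w) & ~B(u,w) | B(v,v))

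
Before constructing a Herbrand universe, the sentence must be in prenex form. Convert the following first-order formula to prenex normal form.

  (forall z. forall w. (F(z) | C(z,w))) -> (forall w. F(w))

exists z. exists w. forall t. (~F(z) & ~C(z,w) | F(t))

Rewrite implications/biconditionals: A → B as ¬A ∨ B.
  ~(forall z. forall w. (F(z) | C(z,w))) | (forall w. F(w))
Push ¬ through the quantifiers and connectives to reach negation normal form:
  (exists z. exists w. (~F(z) & ~C(z,w))) | (forall w. F(w))
Give each quantifier a distinct variable: w↦t.
  (exists z. exists w. (~F(z) & ~C(z,w))) | (forall t. F(t))
Finally move all quantifiers to the prefix:
  exists z. exists w. forall t. (~F(z) & ~C(z,w) | F(t))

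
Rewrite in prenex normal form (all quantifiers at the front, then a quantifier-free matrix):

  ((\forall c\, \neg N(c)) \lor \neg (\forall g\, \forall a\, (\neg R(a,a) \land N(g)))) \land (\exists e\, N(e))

Drive negations inward (¬∀x A ≡ ∃x ¬A, ¬∃x A ≡ ∀x ¬A, De Morgan for ∧/∨):
  ((\forall c\, \neg N(c)) \lor (\exists g\, \exists a\, (R(a,a) \lor \neg N(g)))) \land (\exists e\, N(e))
Extract every quantifier outward, since the variables are now distinct and don't occur free across branches:
  \forall c\, \exists g\, \exists a\, \exists e\, ((\neg N(c) \lor R(a,a) \lor \neg N(g)) \land N(e))

\forall c\, \exists g\, \exists a\, \exists e\, ((\neg N(c) \lor R(a,a) \lor \neg N(g)) \land N(e))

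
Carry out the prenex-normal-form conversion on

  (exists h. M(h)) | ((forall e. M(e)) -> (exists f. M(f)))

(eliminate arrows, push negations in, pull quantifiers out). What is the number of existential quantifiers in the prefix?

Rewrite implications/biconditionals: A → B as ¬A ∨ B.
  (exists h. M(h)) | ~(forall e. M(e)) | (exists f. M(f))
Move each ¬ inward, flipping quantifiers it crosses:
  (exists h. M(h)) | (exists e. ~M(e)) | (exists f. M(f))
All bound variables are already distinct, so no renaming is needed.
Extract every quantifier outward, since the variables are now distinct and don't occur free across branches:
  exists h. exists e. exists f. (M(h) | ~M(e) | M(f))
The prefix is exists h exists e exists f: 0 universal, 3 existential.

3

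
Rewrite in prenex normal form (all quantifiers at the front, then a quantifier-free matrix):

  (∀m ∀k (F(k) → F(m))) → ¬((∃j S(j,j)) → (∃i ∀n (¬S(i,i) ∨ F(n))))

∃m ∃k ∃j ∀i ∃n (F(k) ∧ ¬F(m) ∨ S(j,j) ∧ S(i,i) ∧ ¬F(n))

Rewrite implications/biconditionals: A → B as ¬A ∨ B.
  ¬(∀m ∀k (¬F(k) ∨ F(m))) ∨ ¬(¬(∃j S(j,j)) ∨ (∃i ∀n (¬S(i,i) ∨ F(n))))
Move each ¬ inward, flipping quantifiers it crosses:
  (∃m ∃k (F(k) ∧ ¬F(m))) ∨ (∃j S(j,j)) ∧ (∀i ∃n (S(i,i) ∧ ¬F(n)))
All bound variables are already distinct, so no renaming is needed.
Extract every quantifier outward, since the variables are now distinct and don't occur free across branches:
  ∃m ∃k ∃j ∀i ∃n (F(k) ∧ ¬F(m) ∨ S(j,j) ∧ S(i,i) ∧ ¬F(n))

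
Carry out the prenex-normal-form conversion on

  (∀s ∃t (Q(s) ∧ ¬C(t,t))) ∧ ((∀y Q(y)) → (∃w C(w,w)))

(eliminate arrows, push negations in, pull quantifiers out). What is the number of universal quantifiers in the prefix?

1

Rewrite implications/biconditionals: A → B as ¬A ∨ B.
  (∀s ∃t (Q(s) ∧ ¬C(t,t))) ∧ (¬(∀y Q(y)) ∨ (∃w C(w,w)))
Move each ¬ inward, flipping quantifiers it crosses:
  (∀s ∃t (Q(s) ∧ ¬C(t,t))) ∧ ((∃y ¬Q(y)) ∨ (∃w C(w,w)))
All bound variables are already distinct, so no renaming is needed.
Extract every quantifier outward, since the variables are now distinct and don't occur free across branches:
  ∀s ∃t ∃y ∃w (Q(s) ∧ ¬C(t,t) ∧ (¬Q(y) ∨ C(w,w)))
The prefix is ∀s ∃t ∃y ∃w: 1 universal, 3 existential.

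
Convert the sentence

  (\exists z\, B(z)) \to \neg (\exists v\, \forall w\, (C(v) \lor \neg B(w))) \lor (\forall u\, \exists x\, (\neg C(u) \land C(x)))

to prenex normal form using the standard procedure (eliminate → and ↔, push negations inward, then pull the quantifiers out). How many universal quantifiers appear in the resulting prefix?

3

Eliminate → and ↔ using ¬ and ∨.
  \neg (\exists z\, B(z)) \lor \neg (\exists v\, \forall w\, (C(v) \lor \neg B(w))) \lor (\forall u\, \exists x\, (\neg C(u) \land C(x)))
Drive negations inward (¬∀x A ≡ ∃x ¬A, ¬∃x A ≡ ∀x ¬A, De Morgan for ∧/∨):
  (\forall z\, \neg B(z)) \lor (\forall v\, \exists w\, (\neg C(v) \land B(w))) \lor (\forall u\, \exists x\, (\neg C(u) \land C(x)))
Finally move all quantifiers to the prefix:
  \forall z\, \forall v\, \exists w\, \forall u\, \exists x\, (\neg B(z) \lor \neg C(v) \land B(w) \lor \neg C(u) \land C(x))
The prefix is \forall z \forall v \exists w \forall u \exists x: 3 universal, 2 existential.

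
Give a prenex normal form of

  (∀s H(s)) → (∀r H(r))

∃s ∀r (¬H(s) ∨ H(r))

First replace A → B with ¬A ∨ B.
  ¬(∀s H(s)) ∨ (∀r H(r))
Move each ¬ inward, flipping quantifiers it crosses:
  (∃s ¬H(s)) ∨ (∀r H(r))
Pull the quantifiers to the front (each side's bound variable is not free in the other side):
  ∃s ∀r (¬H(s) ∨ H(r))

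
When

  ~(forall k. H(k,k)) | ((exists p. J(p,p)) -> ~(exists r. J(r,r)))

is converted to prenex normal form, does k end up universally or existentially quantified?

Eliminate → and ↔ using ¬ and ∨.
  ~(forall k. H(k,k)) | ~(exists p. J(p,p)) | ~(exists r. J(r,r))
Push ¬ through the quantifiers and connectives to reach negation normal form:
  (exists k. ~H(k,k)) | (forall p. ~J(p,p)) | (forall r. ~J(r,r))
All bound variables are already distinct, so no renaming is needed.
Extract every quantifier outward, since the variables are now distinct and don't occur free across branches:
  exists k. forall p. forall r. (~H(k,k) | ~J(p,p) | ~J(r,r))
The quantifier forall k sits under an odd number of negations (counting the antecedent side of each →), so it flips to exists k.

existential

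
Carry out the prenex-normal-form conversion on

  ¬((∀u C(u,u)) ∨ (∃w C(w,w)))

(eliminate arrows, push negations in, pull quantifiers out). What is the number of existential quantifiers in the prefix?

1

Drive negations inward (¬∀x A ≡ ∃x ¬A, ¬∃x A ≡ ∀x ¬A, De Morgan for ∧/∨):
  (∃u ¬C(u,u)) ∧ (∀w ¬C(w,w))
Extract every quantifier outward, since the variables are now distinct and don't occur free across branches:
  ∃u ∀w (¬C(u,u) ∧ ¬C(w,w))
The prefix is ∃u ∀w: 1 universal, 1 existential.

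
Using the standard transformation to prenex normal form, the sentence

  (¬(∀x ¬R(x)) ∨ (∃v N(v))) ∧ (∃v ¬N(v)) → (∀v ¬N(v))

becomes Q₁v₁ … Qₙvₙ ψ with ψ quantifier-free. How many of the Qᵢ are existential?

0

First replace A → B with ¬A ∨ B.
  ¬((¬(∀x ¬R(x)) ∨ (∃v N(v))) ∧ (∃v ¬N(v))) ∨ (∀v ¬N(v))
Push ¬ through the quantifiers and connectives to reach negation normal form:
  (∀x ¬R(x)) ∧ (∀v ¬N(v)) ∨ (∀v N(v)) ∨ (∀v ¬N(v))
Give each quantifier a distinct variable: v↦c, v↦p.
  (∀x ¬R(x)) ∧ (∀v ¬N(v)) ∨ (∀c N(c)) ∨ (∀p ¬N(p))
Finally move all quantifiers to the prefix:
  ∀x ∀v ∀c ∀p (¬R(x) ∧ ¬N(v) ∨ N(c) ∨ ¬N(p))
The prefix is ∀x ∀v ∀c ∀p: 4 universal, 0 existential.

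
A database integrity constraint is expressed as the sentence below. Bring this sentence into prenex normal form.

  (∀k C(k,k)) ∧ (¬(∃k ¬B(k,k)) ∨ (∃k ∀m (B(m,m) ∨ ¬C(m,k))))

Push ¬ through the quantifiers and connectives to reach negation normal form:
  (∀k C(k,k)) ∧ ((∀k B(k,k)) ∨ (∃k ∀m (B(m,m) ∨ ¬C(m,k))))
Rename bound variables to avoid capture: k↦z, k↦w1.
  (∀k C(k,k)) ∧ ((∀z B(z,z)) ∨ (∃w1 ∀m (B(m,m) ∨ ¬C(m,w1))))
Extract every quantifier outward, since the variables are now distinct and don't occur free across branches:
  ∀k ∀z ∃w1 ∀m (C(k,k) ∧ (B(z,z) ∨ B(m,m) ∨ ¬C(m,w1)))

∀k ∀z ∃w1 ∀m (C(k,k) ∧ (B(z,z) ∨ B(m,m) ∨ ¬C(m,w1)))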